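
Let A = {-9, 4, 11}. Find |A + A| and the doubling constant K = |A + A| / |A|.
K = |A + A| / |A| = 6/3 = 2

Enumerate A + A = {a + b : a, b ∈ A}. With |A| = 3, there are |A|^2 = 9 ordered sum pairs; collecting distinct values, A + A = {-18, -5, 2, 8, 15, 22}, so |A + A| = 6. Thus K = 6/3 = 2. For comparison, the minimum possible |A + A| over all 3-element sets is 2·3 − 1 = 5 (so min K = 5/3), attained only by arithmetic progressions.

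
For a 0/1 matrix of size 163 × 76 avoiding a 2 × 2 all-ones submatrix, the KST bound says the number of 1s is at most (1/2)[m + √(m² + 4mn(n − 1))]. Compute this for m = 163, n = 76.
z(163, 76; 2, 2) ≤ (1/2)[163 + √(163² + 4·163·76·75)] = (1/2)[163 + √3742969] = 1048.8377

Kővári–Sós–Turán: let r_1, ..., r_163 be the row sums and z = Σ r_i the total number of 1s. Each pair of columns can share at most one row with both entries 1 (else a 2×2 all-ones block appears), so Σ_i C(r_i, 2) ≤ C(76, 2) = 2850. By convexity Σ_i C(r_i, 2) ≥ 163·C(z/163, 2) = z(z − 163)/(2·163), giving z² − 163z − 163·76·75 ≤ 0 and hence z ≤ (1/2)[163 + √(26569 + 4·929100)] = (1/2)[163 + √3742969] ≈ (1/2)(163 + 1934.6754) = 1048.8377.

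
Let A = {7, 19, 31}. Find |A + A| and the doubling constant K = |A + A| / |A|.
K = |A + A| / |A| = 5/3

Enumerate A + A = {a + b : a, b ∈ A}. With |A| = 3, there are |A|^2 = 9 ordered sum pairs; collecting distinct values, A + A = {14, 26, 38, 50, 62}, so |A + A| = 5. Thus K = 5/3. Here |A + A| = 2|A| − 1 = 5, the minimum possible — so K = 5/3 is minimal, which holds iff A is an arithmetic progression.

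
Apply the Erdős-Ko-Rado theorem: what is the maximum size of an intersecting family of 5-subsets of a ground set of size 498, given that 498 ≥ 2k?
max |F| = C(497, 4) = 2511649140

The Erdős-Ko-Rado theorem states: for n ≥ 2k, an intersecting family of k-subsets of an n-element set has size at most C(n − 1, k − 1), with equality for 'star' families {A ⊆ [n] : |A| = k, i ∈ A} (fix an element i). For n = 498, k = 5: C(497, 4) = 2511649140.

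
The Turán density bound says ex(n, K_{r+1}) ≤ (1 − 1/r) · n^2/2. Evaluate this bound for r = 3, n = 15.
Turán density bound = (2/3) · 15^2/2 = 75

Turán's theorem: ex(n, K_{r+1}) is achieved by the complete r-partite Turán graph T(n, r) with parts as balanced as possible, and is at most (1 − 1/r) · n^2/2. For r = 3, n = 15: the density bound is (2/3) · 225/2 = 75. Since 3 ∣ 15, the Turán graph T(15, 3) has parts of equal size 5, and its edge count e(T(15, 3)) = 75 attains the density bound exactly.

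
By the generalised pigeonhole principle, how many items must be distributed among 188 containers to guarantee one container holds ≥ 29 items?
n = (29 − 1)·188 + 1 = 5265

By the generalised pigeonhole principle, to guarantee some box contains ≥ r objects we need more than (r − 1) · k objects total. Threshold: n = (r − 1) · k + 1. With r = 29 and k = 188: n = 28 · 188 + 1 = 5264 + 1 = 5265. For n = 5264 = 28 · 188, we can put exactly 28 objects in every box, avoiding 29 in any single one — so 5265 is tight.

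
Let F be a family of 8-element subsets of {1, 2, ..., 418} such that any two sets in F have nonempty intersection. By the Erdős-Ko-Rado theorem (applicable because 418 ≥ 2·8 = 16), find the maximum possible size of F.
max |F| = C(417, 7) = 413557952556528

The Erdős-Ko-Rado theorem states: for n ≥ 2k, an intersecting family of k-subsets of an n-element set has size at most C(n − 1, k − 1), with equality for 'star' families {A ⊆ [n] : |A| = k, i ∈ A} (fix an element i). For n = 418, k = 8: C(417, 7) = 413557952556528.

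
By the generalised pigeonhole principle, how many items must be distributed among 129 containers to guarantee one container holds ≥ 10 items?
n = (10 − 1)·129 + 1 = 1162

By the generalised pigeonhole principle, to guarantee some box contains ≥ r objects we need more than (r − 1) · k objects total. Threshold: n = (r − 1) · k + 1. With r = 10 and k = 129: n = 9 · 129 + 1 = 1161 + 1 = 1162. For n = 1161 = 9 · 129, we can put exactly 9 objects in every box, avoiding 10 in any single one — so 1162 is tight.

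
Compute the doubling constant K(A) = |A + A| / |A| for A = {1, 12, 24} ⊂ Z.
K = |A + A| / |A| = 6/3 = 2

Enumerate A + A = {a + b : a, b ∈ A}. With |A| = 3, there are |A|^2 = 9 ordered sum pairs; collecting distinct values, A + A = {2, 13, 24, 25, 36, 48}, so |A + A| = 6. Thus K = 6/3 = 2. For comparison, the minimum possible |A + A| over all 3-element sets is 2·3 − 1 = 5 (so min K = 5/3), attained only by arithmetic progressions.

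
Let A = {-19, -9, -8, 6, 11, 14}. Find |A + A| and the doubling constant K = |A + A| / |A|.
K = |A + A| / |A| = 21/6 = 7/2

Enumerate A + A = {a + b : a, b ∈ A}. With |A| = 6, there are |A|^2 = 36 ordered sum pairs; collecting distinct values, A + A = {-38, -28, -27, -18, -17, -16, -13, -8, -5, -3, -2, 2, 3, 5, 6, 12, 17, 20, 22, 25, 28}, so |A + A| = 21. Thus K = 21/6 = 7/2. For comparison, the minimum possible |A + A| over all 6-element sets is 2·6 − 1 = 11 (so min K = 11/6), attained only by arithmetic progressions.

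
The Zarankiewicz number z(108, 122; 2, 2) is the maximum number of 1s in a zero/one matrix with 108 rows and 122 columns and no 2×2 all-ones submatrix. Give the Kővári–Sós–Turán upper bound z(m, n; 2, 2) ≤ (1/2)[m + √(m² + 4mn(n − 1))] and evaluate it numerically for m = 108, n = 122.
z(108, 122; 2, 2) ≤ (1/2)[108 + √(108² + 4·108·122·121)] = (1/2)[108 + √6388848] = 1317.8085

Kővári–Sós–Turán: let r_1, ..., r_108 be the row sums and z = Σ r_i the total number of 1s. Each pair of columns can share at most one row with both entries 1 (else a 2×2 all-ones block appears), so Σ_i C(r_i, 2) ≤ C(122, 2) = 7381. By convexity Σ_i C(r_i, 2) ≥ 108·C(z/108, 2) = z(z − 108)/(2·108), giving z² − 108z − 108·122·121 ≤ 0 and hence z ≤ (1/2)[108 + √(11664 + 4·1594296)] = (1/2)[108 + √6388848] ≈ (1/2)(108 + 2527.6171) = 1317.8085.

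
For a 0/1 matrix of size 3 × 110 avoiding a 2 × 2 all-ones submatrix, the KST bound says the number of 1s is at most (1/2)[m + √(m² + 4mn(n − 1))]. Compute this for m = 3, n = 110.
z(3, 110; 2, 2) ≤ (1/2)[3 + √(3² + 4·3·110·109)] = (1/2)[3 + √143889] = 191.1635

Kővári–Sós–Turán: let r_1, ..., r_3 be the row sums and z = Σ r_i the total number of 1s. Each pair of columns can share at most one row with both entries 1 (else a 2×2 all-ones block appears), so Σ_i C(r_i, 2) ≤ C(110, 2) = 5995. By convexity Σ_i C(r_i, 2) ≥ 3·C(z/3, 2) = z(z − 3)/(2·3), giving z² − 3z − 3·110·109 ≤ 0 and hence z ≤ (1/2)[3 + √(9 + 4·35970)] = (1/2)[3 + √143889] ≈ (1/2)(3 + 379.327) = 191.1635.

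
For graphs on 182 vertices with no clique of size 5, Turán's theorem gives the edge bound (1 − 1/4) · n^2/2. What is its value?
Turán density bound = (3/4) · 182^2/2 = 24843/2 ≈ 12421.5

Turán's theorem: ex(n, K_{r+1}) is achieved by the complete r-partite Turán graph T(n, r) with parts as balanced as possible, and is at most (1 − 1/r) · n^2/2. For r = 4, n = 182: the density bound is (3/4) · 33124/2 = 24843/2 ≈ 12421.5. The integer-valued extremum is e(T(182, 4)) = 12421, which is strictly less than the density bound 24843/2 since 4 ∤ 182 (the parts of T(182, 4) cannot all be equal).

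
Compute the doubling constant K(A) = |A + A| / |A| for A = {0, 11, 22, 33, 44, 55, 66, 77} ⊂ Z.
K = |A + A| / |A| = 15/8

Enumerate A + A = {a + b : a, b ∈ A}. With |A| = 8, there are |A|^2 = 64 ordered sum pairs; collecting distinct values, A + A = {0, 11, 22, 33, 44, 55, 66, 77, 88, 99, 110, 121, 132, 143, 154}, so |A + A| = 15. Thus K = 15/8. Here |A + A| = 2|A| − 1 = 15, the minimum possible — so K = 15/8 is minimal, which holds iff A is an arithmetic progression.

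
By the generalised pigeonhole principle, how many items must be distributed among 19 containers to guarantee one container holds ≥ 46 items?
n = (46 − 1)·19 + 1 = 856

By the generalised pigeonhole principle, to guarantee some box contains ≥ r objects we need more than (r − 1) · k objects total. Threshold: n = (r − 1) · k + 1. With r = 46 and k = 19: n = 45 · 19 + 1 = 855 + 1 = 856. For n = 855 = 45 · 19, we can put exactly 45 objects in every box, avoiding 46 in any single one — so 856 is tight.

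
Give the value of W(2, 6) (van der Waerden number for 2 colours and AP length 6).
W(2, 6) = 1132

W(2, 6) = 1132. The lower bound W(2, 6) > 1131 comes from an explicit good 2-colouring of [1, 1131]; the upper bound W(2, 6) ≤ 1132 was verified by exhaustive search over 2-colourings of [1, 1132].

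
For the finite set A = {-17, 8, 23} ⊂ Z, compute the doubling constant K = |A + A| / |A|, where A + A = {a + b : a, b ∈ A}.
K = |A + A| / |A| = 6/3 = 2

Enumerate A + A = {a + b : a, b ∈ A}. With |A| = 3, there are |A|^2 = 9 ordered sum pairs; collecting distinct values, A + A = {-34, -9, 6, 16, 31, 46}, so |A + A| = 6. Thus K = 6/3 = 2. For comparison, the minimum possible |A + A| over all 3-element sets is 2·3 − 1 = 5 (so min K = 5/3), attained only by arithmetic progressions.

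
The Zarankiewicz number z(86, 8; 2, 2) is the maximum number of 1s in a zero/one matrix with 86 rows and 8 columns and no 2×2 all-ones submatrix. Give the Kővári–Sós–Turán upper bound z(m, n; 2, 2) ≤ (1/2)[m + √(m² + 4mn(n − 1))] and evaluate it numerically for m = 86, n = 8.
z(86, 8; 2, 2) ≤ (1/2)[86 + √(86² + 4·86·8·7)] = (1/2)[86 + √26660] = 124.6395

Kővári–Sós–Turán: let r_1, ..., r_86 be the row sums and z = Σ r_i the total number of 1s. Each pair of columns can share at most one row with both entries 1 (else a 2×2 all-ones block appears), so Σ_i C(r_i, 2) ≤ C(8, 2) = 28. By convexity Σ_i C(r_i, 2) ≥ 86·C(z/86, 2) = z(z − 86)/(2·86), giving z² − 86z − 86·8·7 ≤ 0 and hence z ≤ (1/2)[86 + √(7396 + 4·4816)] = (1/2)[86 + √26660] ≈ (1/2)(86 + 163.2789) = 124.6395.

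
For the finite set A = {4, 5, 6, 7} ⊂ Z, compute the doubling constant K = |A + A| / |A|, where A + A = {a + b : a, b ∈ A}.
K = |A + A| / |A| = 7/4

Enumerate A + A = {a + b : a, b ∈ A}. With |A| = 4, there are |A|^2 = 16 ordered sum pairs; collecting distinct values, A + A = {8, 9, 10, 11, 12, 13, 14}, so |A + A| = 7. Thus K = 7/4. Here |A + A| = 2|A| − 1 = 7, the minimum possible — so K = 7/4 is minimal, which holds iff A is an arithmetic progression.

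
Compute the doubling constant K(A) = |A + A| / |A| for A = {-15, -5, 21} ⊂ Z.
K = |A + A| / |A| = 6/3 = 2

Enumerate A + A = {a + b : a, b ∈ A}. With |A| = 3, there are |A|^2 = 9 ordered sum pairs; collecting distinct values, A + A = {-30, -20, -10, 6, 16, 42}, so |A + A| = 6. Thus K = 6/3 = 2. For comparison, the minimum possible |A + A| over all 3-element sets is 2·3 − 1 = 5 (so min K = 5/3), attained only by arithmetic progressions.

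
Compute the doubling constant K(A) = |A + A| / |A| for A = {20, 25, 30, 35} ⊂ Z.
K = |A + A| / |A| = 7/4

Enumerate A + A = {a + b : a, b ∈ A}. With |A| = 4, there are |A|^2 = 16 ordered sum pairs; collecting distinct values, A + A = {40, 45, 50, 55, 60, 65, 70}, so |A + A| = 7. Thus K = 7/4. Here |A + A| = 2|A| − 1 = 7, the minimum possible — so K = 7/4 is minimal, which holds iff A is an arithmetic progression.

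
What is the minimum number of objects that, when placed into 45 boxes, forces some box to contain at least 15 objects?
n = (15 − 1)·45 + 1 = 631

By the generalised pigeonhole principle, to guarantee some box contains ≥ r objects we need more than (r − 1) · k objects total. Threshold: n = (r − 1) · k + 1. With r = 15 and k = 45: n = 14 · 45 + 1 = 630 + 1 = 631. For n = 630 = 14 · 45, we can put exactly 14 objects in every box, avoiding 15 in any single one — so 631 is tight.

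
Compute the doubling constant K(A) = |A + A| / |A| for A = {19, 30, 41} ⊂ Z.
K = |A + A| / |A| = 5/3

Enumerate A + A = {a + b : a, b ∈ A}. With |A| = 3, there are |A|^2 = 9 ordered sum pairs; collecting distinct values, A + A = {38, 49, 60, 71, 82}, so |A + A| = 5. Thus K = 5/3. Here |A + A| = 2|A| − 1 = 5, the minimum possible — so K = 5/3 is minimal, which holds iff A is an arithmetic progression.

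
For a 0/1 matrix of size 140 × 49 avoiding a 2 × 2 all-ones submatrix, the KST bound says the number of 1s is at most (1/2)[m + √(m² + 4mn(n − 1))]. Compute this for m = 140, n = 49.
z(140, 49; 2, 2) ≤ (1/2)[140 + √(140² + 4·140·49·48)] = (1/2)[140 + √1336720] = 648.083

Kővári–Sós–Turán: let r_1, ..., r_140 be the row sums and z = Σ r_i the total number of 1s. Each pair of columns can share at most one row with both entries 1 (else a 2×2 all-ones block appears), so Σ_i C(r_i, 2) ≤ C(49, 2) = 1176. By convexity Σ_i C(r_i, 2) ≥ 140·C(z/140, 2) = z(z − 140)/(2·140), giving z² − 140z − 140·49·48 ≤ 0 and hence z ≤ (1/2)[140 + √(19600 + 4·329280)] = (1/2)[140 + √1336720] ≈ (1/2)(140 + 1156.1661) = 648.083.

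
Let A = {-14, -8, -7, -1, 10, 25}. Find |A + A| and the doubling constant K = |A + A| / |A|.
K = |A + A| / |A| = 20/6 = 10/3

Enumerate A + A = {a + b : a, b ∈ A}. With |A| = 6, there are |A|^2 = 36 ordered sum pairs; collecting distinct values, A + A = {-28, -22, -21, -16, -15, -14, -9, -8, -4, -2, 2, 3, 9, 11, 17, 18, 20, 24, 35, 50}, so |A + A| = 20. Thus K = 20/6 = 10/3. For comparison, the minimum possible |A + A| over all 6-element sets is 2·6 − 1 = 11 (so min K = 11/6), attained only by arithmetic progressions.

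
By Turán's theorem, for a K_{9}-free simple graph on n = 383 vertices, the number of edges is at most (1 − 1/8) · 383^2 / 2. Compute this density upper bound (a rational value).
Turán density bound = (7/8) · 383^2/2 = 1026823/16 ≈ 64176.4375

Turán's theorem: ex(n, K_{r+1}) is achieved by the complete r-partite Turán graph T(n, r) with parts as balanced as possible, and is at most (1 − 1/r) · n^2/2. For r = 8, n = 383: the density bound is (7/8) · 146689/2 = 1026823/16 ≈ 64176.4375. The integer-valued extremum is e(T(383, 8)) = 64176, which is strictly less than the density bound 1026823/16 since 8 ∤ 383 (the parts of T(383, 8) cannot all be equal).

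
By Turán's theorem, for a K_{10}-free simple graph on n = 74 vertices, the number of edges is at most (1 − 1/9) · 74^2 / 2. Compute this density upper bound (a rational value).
Turán density bound = (8/9) · 74^2/2 = 21904/9 ≈ 2433.7778

Turán's theorem: ex(n, K_{r+1}) is achieved by the complete r-partite Turán graph T(n, r) with parts as balanced as possible, and is at most (1 − 1/r) · n^2/2. For r = 9, n = 74: the density bound is (8/9) · 5476/2 = 21904/9 ≈ 2433.7778. The integer-valued extremum is e(T(74, 9)) = 2433, which is strictly less than the density bound 21904/9 since 9 ∤ 74 (the parts of T(74, 9) cannot all be equal).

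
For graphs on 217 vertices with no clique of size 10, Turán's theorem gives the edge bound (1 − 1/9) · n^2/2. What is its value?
Turán density bound = (8/9) · 217^2/2 = 188356/9 ≈ 20928.4444

Turán's theorem: ex(n, K_{r+1}) is achieved by the complete r-partite Turán graph T(n, r) with parts as balanced as possible, and is at most (1 − 1/r) · n^2/2. For r = 9, n = 217: the density bound is (8/9) · 47089/2 = 188356/9 ≈ 20928.4444. The integer-valued extremum is e(T(217, 9)) = 20928, which is strictly less than the density bound 188356/9 since 9 ∤ 217 (the parts of T(217, 9) cannot all be equal).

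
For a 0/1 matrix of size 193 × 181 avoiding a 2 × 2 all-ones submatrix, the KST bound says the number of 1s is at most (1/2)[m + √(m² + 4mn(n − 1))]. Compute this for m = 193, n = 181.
z(193, 181; 2, 2) ≤ (1/2)[193 + √(193² + 4·193·181·180)] = (1/2)[193 + √25189009] = 2605.9327

Kővári–Sós–Turán: let r_1, ..., r_193 be the row sums and z = Σ r_i the total number of 1s. Each pair of columns can share at most one row with both entries 1 (else a 2×2 all-ones block appears), so Σ_i C(r_i, 2) ≤ C(181, 2) = 16290. By convexity Σ_i C(r_i, 2) ≥ 193·C(z/193, 2) = z(z − 193)/(2·193), giving z² − 193z − 193·181·180 ≤ 0 and hence z ≤ (1/2)[193 + √(37249 + 4·6287940)] = (1/2)[193 + √25189009] ≈ (1/2)(193 + 5018.8653) = 2605.9327.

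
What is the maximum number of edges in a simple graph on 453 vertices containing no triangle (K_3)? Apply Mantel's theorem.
ex(453, K_3) = ⌊453^2/4⌋ = 51302

Mantel (1907): a triangle-free graph on n vertices has at most ⌊n^2/4⌋ edges, with equality for the complete bipartite graph K_{⌊n/2⌋, ⌈n/2⌉}. For n = 453: ⌊453^2/4⌋ = ⌊205209/4⌋ = 51302. The extremal graph is K_{226, 227}, which has 226·227 = 51302 edges.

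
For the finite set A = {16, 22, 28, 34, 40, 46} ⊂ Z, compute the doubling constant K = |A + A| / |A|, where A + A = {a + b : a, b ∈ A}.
K = |A + A| / |A| = 11/6

Enumerate A + A = {a + b : a, b ∈ A}. With |A| = 6, there are |A|^2 = 36 ordered sum pairs; collecting distinct values, A + A = {32, 38, 44, 50, 56, 62, 68, 74, 80, 86, 92}, so |A + A| = 11. Thus K = 11/6. Here |A + A| = 2|A| − 1 = 11, the minimum possible — so K = 11/6 is minimal, which holds iff A is an arithmetic progression.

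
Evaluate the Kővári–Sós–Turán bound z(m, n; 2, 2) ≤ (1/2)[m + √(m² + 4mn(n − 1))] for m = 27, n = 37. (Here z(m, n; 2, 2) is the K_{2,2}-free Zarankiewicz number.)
z(27, 37; 2, 2) ≤ (1/2)[27 + √(27² + 4·27·37·36)] = (1/2)[27 + √144585] = 203.6217

Kővári–Sós–Turán: let r_1, ..., r_27 be the row sums and z = Σ r_i the total number of 1s. Each pair of columns can share at most one row with both entries 1 (else a 2×2 all-ones block appears), so Σ_i C(r_i, 2) ≤ C(37, 2) = 666. By convexity Σ_i C(r_i, 2) ≥ 27·C(z/27, 2) = z(z − 27)/(2·27), giving z² − 27z − 27·37·36 ≤ 0 and hence z ≤ (1/2)[27 + √(729 + 4·35964)] = (1/2)[27 + √144585] ≈ (1/2)(27 + 380.2433) = 203.6217.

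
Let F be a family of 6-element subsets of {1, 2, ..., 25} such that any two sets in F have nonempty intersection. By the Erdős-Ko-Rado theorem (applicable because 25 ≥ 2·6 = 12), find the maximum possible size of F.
max |F| = C(24, 5) = 42504

The Erdős-Ko-Rado theorem states: for n ≥ 2k, an intersecting family of k-subsets of an n-element set has size at most C(n − 1, k − 1), with equality for 'star' families {A ⊆ [n] : |A| = k, i ∈ A} (fix an element i). For n = 25, k = 6: C(24, 5) = 42504.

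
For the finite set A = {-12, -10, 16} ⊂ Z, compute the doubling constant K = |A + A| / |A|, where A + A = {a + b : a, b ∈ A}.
K = |A + A| / |A| = 6/3 = 2

Enumerate A + A = {a + b : a, b ∈ A}. With |A| = 3, there are |A|^2 = 9 ordered sum pairs; collecting distinct values, A + A = {-24, -22, -20, 4, 6, 32}, so |A + A| = 6. Thus K = 6/3 = 2. For comparison, the minimum possible |A + A| over all 3-element sets is 2·3 − 1 = 5 (so min K = 5/3), attained only by arithmetic progressions.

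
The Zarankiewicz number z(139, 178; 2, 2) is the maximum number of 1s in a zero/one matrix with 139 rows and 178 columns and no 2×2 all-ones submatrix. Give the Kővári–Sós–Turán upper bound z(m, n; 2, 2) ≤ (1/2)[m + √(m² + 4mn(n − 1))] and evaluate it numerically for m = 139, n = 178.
z(139, 178; 2, 2) ≤ (1/2)[139 + √(139² + 4·139·178·177)] = (1/2)[139 + √17536657] = 2163.3396

Kővári–Sós–Turán: let r_1, ..., r_139 be the row sums and z = Σ r_i the total number of 1s. Each pair of columns can share at most one row with both entries 1 (else a 2×2 all-ones block appears), so Σ_i C(r_i, 2) ≤ C(178, 2) = 15753. By convexity Σ_i C(r_i, 2) ≥ 139·C(z/139, 2) = z(z − 139)/(2·139), giving z² − 139z − 139·178·177 ≤ 0 and hence z ≤ (1/2)[139 + √(19321 + 4·4379334)] = (1/2)[139 + √17536657] ≈ (1/2)(139 + 4187.6792) = 2163.3396.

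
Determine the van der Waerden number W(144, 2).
W(144, 2) = 144 + 1 = 145

A 2-term AP is any pair of integers, so a monochromatic 2-AP exists iff some colour is used at least twice. With 144 colours, the colouring i ↦ i on {1, ..., 144} uses each colour once, avoiding any monochromatic pair, so W(144, 2) > 144. For {1, ..., 145}, pigeonhole forces two integers of the same colour, which form a monochromatic 2-AP. Hence W(144, 2) = 145.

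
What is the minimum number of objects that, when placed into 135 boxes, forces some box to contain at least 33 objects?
n = (33 − 1)·135 + 1 = 4321

By the generalised pigeonhole principle, to guarantee some box contains ≥ r objects we need more than (r − 1) · k objects total. Threshold: n = (r − 1) · k + 1. With r = 33 and k = 135: n = 32 · 135 + 1 = 4320 + 1 = 4321. For n = 4320 = 32 · 135, we can put exactly 32 objects in every box, avoiding 33 in any single one — so 4321 is tight.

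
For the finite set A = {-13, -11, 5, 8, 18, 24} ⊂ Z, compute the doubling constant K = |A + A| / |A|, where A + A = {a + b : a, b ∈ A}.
K = |A + A| / |A| = 20/6 = 10/3

Enumerate A + A = {a + b : a, b ∈ A}. With |A| = 6, there are |A|^2 = 36 ordered sum pairs; collecting distinct values, A + A = {-26, -24, -22, -8, -6, -5, -3, 5, 7, 10, 11, 13, 16, 23, 26, 29, 32, 36, 42, 48}, so |A + A| = 20. Thus K = 20/6 = 10/3. For comparison, the minimum possible |A + A| over all 6-element sets is 2·6 − 1 = 11 (so min K = 11/6), attained only by arithmetic progressions.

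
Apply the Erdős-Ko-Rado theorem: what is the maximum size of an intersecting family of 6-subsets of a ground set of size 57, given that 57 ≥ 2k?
max |F| = C(56, 5) = 3819816

Erdős-Ko-Rado (1961): when n ≥ 2k, max |F| = C(n−1, k−1). The bound is attained by the star {A : i ∈ A} for any fixed i ∈ [n]. Here C(57−1, 6−1) = C(56, 5) = 3819816.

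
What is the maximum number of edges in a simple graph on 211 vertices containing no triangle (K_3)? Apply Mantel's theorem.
ex(211, K_3) = ⌊211^2/4⌋ = 11130

Mantel (1907): a triangle-free graph on n vertices has at most ⌊n^2/4⌋ edges, with equality for the complete bipartite graph K_{⌊n/2⌋, ⌈n/2⌉}. For n = 211: ⌊211^2/4⌋ = ⌊44521/4⌋ = 11130. The extremal graph is K_{105, 106}, which has 105·106 = 11130 edges.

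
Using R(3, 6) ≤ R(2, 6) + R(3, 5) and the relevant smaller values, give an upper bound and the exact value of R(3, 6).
R(3, 6) ≤ R(2, 6) + R(3, 5) = 6 + 14 = 20; exact value R(3, 6) = 18.

The Erdős–Szekeres recurrence R(r, s) ≤ R(r−1, s) + R(r, s−1) applied to (r, s) = (3, 6) gives
  R(3, 6) ≤ R(2, 6) + R(3, 5) = 6 + 14 = 20.
(Recall R(2, k) = k and R is symmetric.) The recurrence is not tight here (it gives 20, but the exact value is R(3, 6) = 18); the tight upper bound requires a sharper argument than the simple recurrence, combined with a lower-bound construction on K_{17}.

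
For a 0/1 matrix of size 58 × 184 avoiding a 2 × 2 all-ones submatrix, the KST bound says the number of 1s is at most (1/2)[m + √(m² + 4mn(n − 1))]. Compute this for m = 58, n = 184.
z(58, 184; 2, 2) ≤ (1/2)[58 + √(58² + 4·58·184·183)] = (1/2)[58 + √7815268] = 1426.79

Kővári–Sós–Turán: let r_1, ..., r_58 be the row sums and z = Σ r_i the total number of 1s. Each pair of columns can share at most one row with both entries 1 (else a 2×2 all-ones block appears), so Σ_i C(r_i, 2) ≤ C(184, 2) = 16836. By convexity Σ_i C(r_i, 2) ≥ 58·C(z/58, 2) = z(z − 58)/(2·58), giving z² − 58z − 58·184·183 ≤ 0 and hence z ≤ (1/2)[58 + √(3364 + 4·1952976)] = (1/2)[58 + √7815268] ≈ (1/2)(58 + 2795.5801) = 1426.79.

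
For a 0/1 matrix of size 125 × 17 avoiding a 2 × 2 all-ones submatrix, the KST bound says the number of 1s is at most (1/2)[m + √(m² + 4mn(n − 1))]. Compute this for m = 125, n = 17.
z(125, 17; 2, 2) ≤ (1/2)[125 + √(125² + 4·125·17·16)] = (1/2)[125 + √151625] = 257.1953

Kővári–Sós–Turán: let r_1, ..., r_125 be the row sums and z = Σ r_i the total number of 1s. Each pair of columns can share at most one row with both entries 1 (else a 2×2 all-ones block appears), so Σ_i C(r_i, 2) ≤ C(17, 2) = 136. By convexity Σ_i C(r_i, 2) ≥ 125·C(z/125, 2) = z(z − 125)/(2·125), giving z² − 125z − 125·17·16 ≤ 0 and hence z ≤ (1/2)[125 + √(15625 + 4·34000)] = (1/2)[125 + √151625] ≈ (1/2)(125 + 389.3905) = 257.1953.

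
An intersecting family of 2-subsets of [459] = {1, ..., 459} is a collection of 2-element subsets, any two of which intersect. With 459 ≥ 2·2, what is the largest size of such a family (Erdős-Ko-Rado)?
max |F| = C(458, 1) = 458

Erdős-Ko-Rado (1961): when n ≥ 2k, max |F| = C(n−1, k−1). The bound is attained by the star {A : i ∈ A} for any fixed i ∈ [n]. Here C(459−1, 2−1) = C(458, 1) = 458.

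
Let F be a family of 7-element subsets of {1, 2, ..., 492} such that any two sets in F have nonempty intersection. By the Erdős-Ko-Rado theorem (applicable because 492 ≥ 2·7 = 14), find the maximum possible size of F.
max |F| = C(491, 6) = 18872915147478

The Erdős-Ko-Rado theorem states: for n ≥ 2k, an intersecting family of k-subsets of an n-element set has size at most C(n − 1, k − 1), with equality for 'star' families {A ⊆ [n] : |A| = k, i ∈ A} (fix an element i). For n = 492, k = 7: C(491, 6) = 18872915147478.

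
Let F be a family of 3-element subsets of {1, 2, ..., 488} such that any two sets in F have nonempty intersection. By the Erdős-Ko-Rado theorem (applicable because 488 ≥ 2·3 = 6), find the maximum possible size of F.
max |F| = C(487, 2) = 118341

Erdős-Ko-Rado (1961): when n ≥ 2k, max |F| = C(n−1, k−1). The bound is attained by the star {A : i ∈ A} for any fixed i ∈ [n]. Here C(488−1, 3−1) = C(487, 2) = 118341.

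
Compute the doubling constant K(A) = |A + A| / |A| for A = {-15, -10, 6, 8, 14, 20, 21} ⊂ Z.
K = |A + A| / |A| = 27/7

Enumerate A + A = {a + b : a, b ∈ A}. With |A| = 7, there are |A|^2 = 49 ordered sum pairs; collecting distinct values, A + A = {-30, -25, -20, -9, -7, -4, -2, -1, 4, 5, 6, 10, 11, 12, 14, 16, 20, 22, 26, 27, 28, 29, 34, 35, 40, 41, 42}, so |A + A| = 27. Thus K = 27/7. For comparison, the minimum possible |A + A| over all 7-element sets is 2·7 − 1 = 13 (so min K = 13/7), attained only by arithmetic progressions.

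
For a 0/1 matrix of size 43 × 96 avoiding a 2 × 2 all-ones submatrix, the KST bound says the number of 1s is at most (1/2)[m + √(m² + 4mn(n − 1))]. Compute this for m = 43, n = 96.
z(43, 96; 2, 2) ≤ (1/2)[43 + √(43² + 4·43·96·95)] = (1/2)[43 + √1570489] = 648.0958

Kővári–Sós–Turán: let r_1, ..., r_43 be the row sums and z = Σ r_i the total number of 1s. Each pair of columns can share at most one row with both entries 1 (else a 2×2 all-ones block appears), so Σ_i C(r_i, 2) ≤ C(96, 2) = 4560. By convexity Σ_i C(r_i, 2) ≥ 43·C(z/43, 2) = z(z − 43)/(2·43), giving z² − 43z − 43·96·95 ≤ 0 and hence z ≤ (1/2)[43 + √(1849 + 4·392160)] = (1/2)[43 + √1570489] ≈ (1/2)(43 + 1253.1915) = 648.0958.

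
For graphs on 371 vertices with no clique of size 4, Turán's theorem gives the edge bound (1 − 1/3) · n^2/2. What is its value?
Turán density bound = (2/3) · 371^2/2 = 137641/3 ≈ 45880.3333

Turán's theorem: ex(n, K_{r+1}) is achieved by the complete r-partite Turán graph T(n, r) with parts as balanced as possible, and is at most (1 − 1/r) · n^2/2. For r = 3, n = 371: the density bound is (2/3) · 137641/2 = 137641/3 ≈ 45880.3333. The integer-valued extremum is e(T(371, 3)) = 45880, which is strictly less than the density bound 137641/3 since 3 ∤ 371 (the parts of T(371, 3) cannot all be equal).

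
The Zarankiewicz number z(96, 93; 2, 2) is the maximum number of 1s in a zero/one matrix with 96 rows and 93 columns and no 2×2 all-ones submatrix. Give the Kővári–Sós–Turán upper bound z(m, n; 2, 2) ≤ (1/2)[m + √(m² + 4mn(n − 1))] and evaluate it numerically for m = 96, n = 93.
z(96, 93; 2, 2) ≤ (1/2)[96 + √(96² + 4·96·93·92)] = (1/2)[96 + √3294720] = 955.5682

Kővári–Sós–Turán: let r_1, ..., r_96 be the row sums and z = Σ r_i the total number of 1s. Each pair of columns can share at most one row with both entries 1 (else a 2×2 all-ones block appears), so Σ_i C(r_i, 2) ≤ C(93, 2) = 4278. By convexity Σ_i C(r_i, 2) ≥ 96·C(z/96, 2) = z(z − 96)/(2·96), giving z² − 96z − 96·93·92 ≤ 0 and hence z ≤ (1/2)[96 + √(9216 + 4·821376)] = (1/2)[96 + √3294720] ≈ (1/2)(96 + 1815.1364) = 955.5682.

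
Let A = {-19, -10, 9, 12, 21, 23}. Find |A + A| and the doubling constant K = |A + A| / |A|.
K = |A + A| / |A| = 20/6 = 10/3

Enumerate A + A = {a + b : a, b ∈ A}. With |A| = 6, there are |A|^2 = 36 ordered sum pairs; collecting distinct values, A + A = {-38, -29, -20, -10, -7, -1, 2, 4, 11, 13, 18, 21, 24, 30, 32, 33, 35, 42, 44, 46}, so |A + A| = 20. Thus K = 20/6 = 10/3. For comparison, the minimum possible |A + A| over all 6-element sets is 2·6 − 1 = 11 (so min K = 11/6), attained only by arithmetic progressions.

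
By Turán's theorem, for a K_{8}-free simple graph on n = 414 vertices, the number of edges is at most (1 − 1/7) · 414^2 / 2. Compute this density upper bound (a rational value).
Turán density bound = (6/7) · 414^2/2 = 514188/7 ≈ 73455.4286

Turán's theorem: ex(n, K_{r+1}) is achieved by the complete r-partite Turán graph T(n, r) with parts as balanced as possible, and is at most (1 − 1/r) · n^2/2. For r = 7, n = 414: the density bound is (6/7) · 171396/2 = 514188/7 ≈ 73455.4286. The integer-valued extremum is e(T(414, 7)) = 73455, which is strictly less than the density bound 514188/7 since 7 ∤ 414 (the parts of T(414, 7) cannot all be equal).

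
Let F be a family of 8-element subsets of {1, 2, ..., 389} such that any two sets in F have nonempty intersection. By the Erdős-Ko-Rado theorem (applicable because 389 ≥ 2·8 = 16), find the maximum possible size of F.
max |F| = C(388, 7) = 248744535954816

The Erdős-Ko-Rado theorem states: for n ≥ 2k, an intersecting family of k-subsets of an n-element set has size at most C(n − 1, k − 1), with equality for 'star' families {A ⊆ [n] : |A| = k, i ∈ A} (fix an element i). For n = 389, k = 8: C(388, 7) = 248744535954816.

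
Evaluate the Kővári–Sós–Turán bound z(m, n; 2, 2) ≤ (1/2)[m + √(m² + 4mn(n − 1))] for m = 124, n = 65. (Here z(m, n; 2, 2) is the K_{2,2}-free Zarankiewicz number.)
z(124, 65; 2, 2) ≤ (1/2)[124 + √(124² + 4·124·65·64)] = (1/2)[124 + √2078736] = 782.8911

Kővári–Sós–Turán: let r_1, ..., r_124 be the row sums and z = Σ r_i the total number of 1s. Each pair of columns can share at most one row with both entries 1 (else a 2×2 all-ones block appears), so Σ_i C(r_i, 2) ≤ C(65, 2) = 2080. By convexity Σ_i C(r_i, 2) ≥ 124·C(z/124, 2) = z(z − 124)/(2·124), giving z² − 124z − 124·65·64 ≤ 0 and hence z ≤ (1/2)[124 + √(15376 + 4·515840)] = (1/2)[124 + √2078736] ≈ (1/2)(124 + 1441.7822) = 782.8911.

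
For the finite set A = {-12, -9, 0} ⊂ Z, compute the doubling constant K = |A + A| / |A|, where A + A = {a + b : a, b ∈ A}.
K = |A + A| / |A| = 6/3 = 2

Enumerate A + A = {a + b : a, b ∈ A}. With |A| = 3, there are |A|^2 = 9 ordered sum pairs; collecting distinct values, A + A = {-24, -21, -18, -12, -9, 0}, so |A + A| = 6. Thus K = 6/3 = 2. For comparison, the minimum possible |A + A| over all 3-element sets is 2·3 − 1 = 5 (so min K = 5/3), attained only by arithmetic progressions.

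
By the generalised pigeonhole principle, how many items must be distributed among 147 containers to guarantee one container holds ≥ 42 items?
n = (42 − 1)·147 + 1 = 6028

By the generalised pigeonhole principle, to guarantee some box contains ≥ r objects we need more than (r − 1) · k objects total. Threshold: n = (r − 1) · k + 1. With r = 42 and k = 147: n = 41 · 147 + 1 = 6027 + 1 = 6028. For n = 6027 = 41 · 147, we can put exactly 41 objects in every box, avoiding 42 in any single one — so 6028 is tight.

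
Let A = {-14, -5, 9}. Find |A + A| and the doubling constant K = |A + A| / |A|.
K = |A + A| / |A| = 6/3 = 2

Enumerate A + A = {a + b : a, b ∈ A}. With |A| = 3, there are |A|^2 = 9 ordered sum pairs; collecting distinct values, A + A = {-28, -19, -10, -5, 4, 18}, so |A + A| = 6. Thus K = 6/3 = 2. For comparison, the minimum possible |A + A| over all 3-element sets is 2·3 − 1 = 5 (so min K = 5/3), attained only by arithmetic progressions.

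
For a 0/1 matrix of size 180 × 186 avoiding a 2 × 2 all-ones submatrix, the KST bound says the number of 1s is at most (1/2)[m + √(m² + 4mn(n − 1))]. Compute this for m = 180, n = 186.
z(180, 186; 2, 2) ≤ (1/2)[180 + √(180² + 4·180·186·185)] = (1/2)[180 + √24807600] = 2580.3614

Kővári–Sós–Turán: let r_1, ..., r_180 be the row sums and z = Σ r_i the total number of 1s. Each pair of columns can share at most one row with both entries 1 (else a 2×2 all-ones block appears), so Σ_i C(r_i, 2) ≤ C(186, 2) = 17205. By convexity Σ_i C(r_i, 2) ≥ 180·C(z/180, 2) = z(z − 180)/(2·180), giving z² − 180z − 180·186·185 ≤ 0 and hence z ≤ (1/2)[180 + √(32400 + 4·6193800)] = (1/2)[180 + √24807600] ≈ (1/2)(180 + 4980.7228) = 2580.3614.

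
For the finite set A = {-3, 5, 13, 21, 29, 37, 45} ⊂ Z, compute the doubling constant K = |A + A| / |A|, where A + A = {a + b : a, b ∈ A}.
K = |A + A| / |A| = 13/7

Enumerate A + A = {a + b : a, b ∈ A}. With |A| = 7, there are |A|^2 = 49 ordered sum pairs; collecting distinct values, A + A = {-6, 2, 10, 18, 26, 34, 42, 50, 58, 66, 74, 82, 90}, so |A + A| = 13. Thus K = 13/7. Here |A + A| = 2|A| − 1 = 13, the minimum possible — so K = 13/7 is minimal, which holds iff A is an arithmetic progression.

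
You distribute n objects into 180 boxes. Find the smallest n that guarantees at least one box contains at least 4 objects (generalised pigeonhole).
n = (4 − 1)·180 + 1 = 541

By the generalised pigeonhole principle, to guarantee some box contains ≥ r objects we need more than (r − 1) · k objects total. Threshold: n = (r − 1) · k + 1. With r = 4 and k = 180: n = 3 · 180 + 1 = 540 + 1 = 541. For n = 540 = 3 · 180, we can put exactly 3 objects in every box, avoiding 4 in any single one — so 541 is tight.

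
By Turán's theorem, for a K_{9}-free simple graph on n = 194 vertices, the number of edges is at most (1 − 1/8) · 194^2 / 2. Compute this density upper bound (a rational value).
Turán density bound = (7/8) · 194^2/2 = 65863/4 ≈ 16465.75

Turán's theorem: ex(n, K_{r+1}) is achieved by the complete r-partite Turán graph T(n, r) with parts as balanced as possible, and is at most (1 − 1/r) · n^2/2. For r = 8, n = 194: the density bound is (7/8) · 37636/2 = 65863/4 ≈ 16465.75. The integer-valued extremum is e(T(194, 8)) = 16465, which is strictly less than the density bound 65863/4 since 8 ∤ 194 (the parts of T(194, 8) cannot all be equal).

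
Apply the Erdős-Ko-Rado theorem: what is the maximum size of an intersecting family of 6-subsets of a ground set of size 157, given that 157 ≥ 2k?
max |F| = C(156, 5) = 721656936

Erdős-Ko-Rado (1961): when n ≥ 2k, max |F| = C(n−1, k−1). The bound is attained by the star {A : i ∈ A} for any fixed i ∈ [n]. Here C(157−1, 6−1) = C(156, 5) = 721656936.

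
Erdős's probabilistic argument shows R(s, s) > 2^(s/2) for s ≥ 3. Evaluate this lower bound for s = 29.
2^(29/2) = 23170.475; so R(29, 29) > 23170.475

Colour each edge of K_n uniformly at random with red/blue. The expected number of monochromatic K_29 is C(n, 29) · 2 · 2^(−C(29,2)). If C(n, 29) · 2^(1 − C(29,2)) < 1, then with positive probability no monochromatic K_29 exists, so R(29, 29) > n. The standard estimate C(n, 29) ≤ n^29/29! shows this inequality holds whenever n ≤ 2^(29/2) (since 29! · 2^(C(29,2) − 1) > 2^(29^2/2) ≥ n^29). Hence R(29, 29) > 2^(29/2) = 23170.475.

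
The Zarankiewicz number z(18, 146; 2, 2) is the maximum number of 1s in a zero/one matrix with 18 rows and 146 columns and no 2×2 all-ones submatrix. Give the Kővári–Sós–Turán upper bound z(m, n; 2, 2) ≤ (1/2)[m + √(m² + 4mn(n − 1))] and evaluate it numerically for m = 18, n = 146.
z(18, 146; 2, 2) ≤ (1/2)[18 + √(18² + 4·18·146·145)] = (1/2)[18 + √1524564] = 626.3662

Kővári–Sós–Turán: let r_1, ..., r_18 be the row sums and z = Σ r_i the total number of 1s. Each pair of columns can share at most one row with both entries 1 (else a 2×2 all-ones block appears), so Σ_i C(r_i, 2) ≤ C(146, 2) = 10585. By convexity Σ_i C(r_i, 2) ≥ 18·C(z/18, 2) = z(z − 18)/(2·18), giving z² − 18z − 18·146·145 ≤ 0 and hence z ≤ (1/2)[18 + √(324 + 4·381060)] = (1/2)[18 + √1524564] ≈ (1/2)(18 + 1234.7324) = 626.3662.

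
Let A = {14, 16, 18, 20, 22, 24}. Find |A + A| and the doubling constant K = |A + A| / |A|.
K = |A + A| / |A| = 11/6

Enumerate A + A = {a + b : a, b ∈ A}. With |A| = 6, there are |A|^2 = 36 ordered sum pairs; collecting distinct values, A + A = {28, 30, 32, 34, 36, 38, 40, 42, 44, 46, 48}, so |A + A| = 11. Thus K = 11/6. Here |A + A| = 2|A| − 1 = 11, the minimum possible — so K = 11/6 is minimal, which holds iff A is an arithmetic progression.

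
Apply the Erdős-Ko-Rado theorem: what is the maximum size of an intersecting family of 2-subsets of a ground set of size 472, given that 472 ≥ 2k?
max |F| = C(471, 1) = 471

Erdős-Ko-Rado (1961): when n ≥ 2k, max |F| = C(n−1, k−1). The bound is attained by the star {A : i ∈ A} for any fixed i ∈ [n]. Here C(472−1, 2−1) = C(471, 1) = 471.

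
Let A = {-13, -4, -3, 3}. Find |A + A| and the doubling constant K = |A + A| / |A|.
K = |A + A| / |A| = 10/4 = 5/2

Enumerate A + A = {a + b : a, b ∈ A}. With |A| = 4, there are |A|^2 = 16 ordered sum pairs; collecting distinct values, A + A = {-26, -17, -16, -10, -8, -7, -6, -1, 0, 6}, so |A + A| = 10. Thus K = 10/4 = 5/2. For comparison, the minimum possible |A + A| over all 4-element sets is 2·4 − 1 = 7 (so min K = 7/4), attained only by arithmetic progressions.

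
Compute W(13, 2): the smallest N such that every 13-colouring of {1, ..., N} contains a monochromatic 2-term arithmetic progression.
W(13, 2) = 13 + 1 = 14

A 2-term AP is any pair of integers, so a monochromatic 2-AP exists iff some colour is used at least twice. With 13 colours, the colouring i ↦ i on {1, ..., 13} uses each colour once, avoiding any monochromatic pair, so W(13, 2) > 13. For {1, ..., 14}, pigeonhole forces two integers of the same colour, which form a monochromatic 2-AP. Hence W(13, 2) = 14.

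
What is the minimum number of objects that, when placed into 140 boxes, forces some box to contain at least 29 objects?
n = (29 − 1)·140 + 1 = 3921

By the generalised pigeonhole principle, to guarantee some box contains ≥ r objects we need more than (r − 1) · k objects total. Threshold: n = (r − 1) · k + 1. With r = 29 and k = 140: n = 28 · 140 + 1 = 3920 + 1 = 3921. For n = 3920 = 28 · 140, we can put exactly 28 objects in every box, avoiding 29 in any single one — so 3921 is tight.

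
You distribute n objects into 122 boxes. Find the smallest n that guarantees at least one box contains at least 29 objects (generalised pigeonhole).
n = (29 − 1)·122 + 1 = 3417

By the generalised pigeonhole principle, to guarantee some box contains ≥ r objects we need more than (r − 1) · k objects total. Threshold: n = (r − 1) · k + 1. With r = 29 and k = 122: n = 28 · 122 + 1 = 3416 + 1 = 3417. For n = 3416 = 28 · 122, we can put exactly 28 objects in every box, avoiding 29 in any single one — so 3417 is tight.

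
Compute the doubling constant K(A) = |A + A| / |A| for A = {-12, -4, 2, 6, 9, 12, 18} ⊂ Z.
K = |A + A| / |A| = 24/7

Enumerate A + A = {a + b : a, b ∈ A}. With |A| = 7, there are |A|^2 = 49 ordered sum pairs; collecting distinct values, A + A = {-24, -16, -10, -8, -6, -3, -2, 0, 2, 4, 5, 6, 8, 11, 12, 14, 15, 18, 20, 21, 24, 27, 30, 36}, so |A + A| = 24. Thus K = 24/7. For comparison, the minimum possible |A + A| over all 7-element sets is 2·7 − 1 = 13 (so min K = 13/7), attained only by arithmetic progressions.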